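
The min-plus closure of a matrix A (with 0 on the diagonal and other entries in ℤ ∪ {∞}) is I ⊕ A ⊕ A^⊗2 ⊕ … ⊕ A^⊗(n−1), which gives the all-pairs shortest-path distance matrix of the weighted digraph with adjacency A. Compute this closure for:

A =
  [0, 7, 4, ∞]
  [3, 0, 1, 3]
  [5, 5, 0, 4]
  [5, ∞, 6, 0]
Closure =
  [0, 7, 4, 8]
  [3, 0, 1, 3]
  [5, 5, 0, 4]
  [5, 11, 6, 0]

This is the Floyd-Warshall all-pairs shortest-path computation. For each intermediate vertex k = 0, 1, …, 3, update dist[i][j] ← min(dist[i][j], dist[i][k] + dist[k][j]). The final matrix gives, for each (i, j), the minimum total weight of any directed path from i to j (possibly empty when i = j).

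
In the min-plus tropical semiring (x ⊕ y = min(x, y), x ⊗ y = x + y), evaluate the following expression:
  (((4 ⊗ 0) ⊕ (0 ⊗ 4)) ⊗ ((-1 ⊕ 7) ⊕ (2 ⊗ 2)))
(((4 ⊗ 0) ⊕ (0 ⊗ 4)) ⊗ ((-1 ⊕ 7) ⊕ (2 ⊗ 2))) = 3

Expand innermost to outermost. Recall ⊕ takes the minimum of its arguments and ⊗ takes their sum. Working out the expression (((4 ⊗ 0) ⊕ (0 ⊗ 4)) ⊗ ((-1 ⊕ 7) ⊕ (2 ⊗ 2))) gives 3.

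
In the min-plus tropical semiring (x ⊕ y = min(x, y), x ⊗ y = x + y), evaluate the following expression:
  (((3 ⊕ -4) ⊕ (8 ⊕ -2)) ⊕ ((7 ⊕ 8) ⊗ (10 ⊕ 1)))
(((3 ⊕ -4) ⊕ (8 ⊕ -2)) ⊕ ((7 ⊕ 8) ⊗ (10 ⊕ 1))) = -4

Expand innermost to outermost. Recall ⊕ takes the minimum of its arguments and ⊗ takes their sum. Working out the expression (((3 ⊕ -4) ⊕ (8 ⊕ -2)) ⊕ ((7 ⊕ 8) ⊗ (10 ⊕ 1))) gives -4.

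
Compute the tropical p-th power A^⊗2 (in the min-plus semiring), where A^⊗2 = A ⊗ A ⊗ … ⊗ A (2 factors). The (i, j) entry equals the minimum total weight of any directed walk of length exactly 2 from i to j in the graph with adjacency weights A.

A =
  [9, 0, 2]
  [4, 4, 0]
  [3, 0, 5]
A^⊗2 =
  [4, 2, 0]
  [3, 0, 4]
  [4, 3, 0]

Each entry (A^⊗2)_ij equals the minimum over all length-2 walks i = v_0 → v_1 → … → v_2 = j of Σ_t A[v_t][v_{t+1}]. For example, for (i, j) = (0, 2) we minimise over 3 possible intermediate vertex sequences; the minimum is 0, attained along the walk 0 → 1 → 2.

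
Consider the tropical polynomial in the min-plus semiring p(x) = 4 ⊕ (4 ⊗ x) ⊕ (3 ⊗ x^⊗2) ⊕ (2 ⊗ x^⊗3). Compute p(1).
p(1) = 4

A tropical monomial a ⊗ x^⊗i evaluates to a + i · x. Evaluating each term at x = 1:
  Term 0 contributes 4 + 0 · 1 = 4
  Term 1 contributes 4 + 1 · 1 = 5
  Term 2 contributes 3 + 2 · 1 = 5
  Term 3 contributes 2 + 3 · 1 = 5
p(1) = ⊕ of these = min[4, 5, 5, 5] = 4.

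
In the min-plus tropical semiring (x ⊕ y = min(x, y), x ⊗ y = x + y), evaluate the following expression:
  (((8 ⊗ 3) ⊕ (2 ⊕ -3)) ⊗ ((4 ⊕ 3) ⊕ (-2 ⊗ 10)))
(((8 ⊗ 3) ⊕ (2 ⊕ -3)) ⊗ ((4 ⊕ 3) ⊕ (-2 ⊗ 10))) = 0

Expand innermost to outermost. Recall ⊕ takes the minimum of its arguments and ⊗ takes their sum. Working out the expression (((8 ⊗ 3) ⊕ (2 ⊕ -3)) ⊗ ((4 ⊕ 3) ⊕ (-2 ⊗ 10))) gives 0.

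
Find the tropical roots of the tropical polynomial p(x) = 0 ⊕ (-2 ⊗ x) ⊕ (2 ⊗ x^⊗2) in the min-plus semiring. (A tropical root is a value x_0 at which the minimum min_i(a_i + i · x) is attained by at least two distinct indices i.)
Roots: {-4, 2}

Each tropical root is a break point of the lower envelope of the lines y = a_i + i · x (there are 3 lines, with slopes 0, 1, ..., 2). Only the lines that attain the minimum somewhere contribute to roots; other lines are dominated. Here the surviving (envelope) indices are i = 2, i = 1, i = 0.
Intersections between consecutive envelope lines give the roots: for adjacent envelope indices i < j the intersection is x = (a_i − a_j) / (j − i). Reading off the sorted break points: {-4, 2}.
Verification: at each break x_0, at least two indices attain the minimum of min_i(a_i + i · x_0).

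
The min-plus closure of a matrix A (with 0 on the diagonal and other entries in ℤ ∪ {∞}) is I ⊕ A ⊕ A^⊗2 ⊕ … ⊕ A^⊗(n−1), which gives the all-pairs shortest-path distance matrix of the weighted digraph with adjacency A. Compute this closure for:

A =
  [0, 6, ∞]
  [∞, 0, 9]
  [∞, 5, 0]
Closure =
  [0, 6, 15]
  [∞, 0, 9]
  [∞, 5, 0]

This is the Floyd-Warshall all-pairs shortest-path computation. For each intermediate vertex k = 0, 1, …, 2, update dist[i][j] ← min(dist[i][j], dist[i][k] + dist[k][j]). The final matrix gives, for each (i, j), the minimum total weight of any directed path from i to j (possibly empty when i = j).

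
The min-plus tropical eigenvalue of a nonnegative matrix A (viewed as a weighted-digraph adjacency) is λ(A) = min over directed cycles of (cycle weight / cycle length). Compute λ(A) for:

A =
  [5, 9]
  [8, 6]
λ(A) = 5

Enumerate directed cycles and compute their means (weight / length). Sample:
  cycle 0 → 0: weight = 5, length = 1, mean = 5/1 ≈ 5.000
  cycle 1 → 1: weight = 6, length = 1, mean = 6/1 ≈ 6.000
  cycle 0 → 1 → 0: weight = 17, length = 2, mean = 17/2 ≈ 8.500
  cycle 1 → 0 → 1: weight = 17, length = 2, mean = 17/2 ≈ 8.500
Minimum mean = 5.000, attained e.g. along the cycle 0 → 0 with weight 5 and length 1. So λ(A) = 5/1 = 5.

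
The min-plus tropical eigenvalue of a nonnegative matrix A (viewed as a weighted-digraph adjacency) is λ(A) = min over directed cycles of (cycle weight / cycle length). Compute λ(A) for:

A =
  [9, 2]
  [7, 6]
λ(A) = 9/2

Enumerate directed cycles and compute their means (weight / length). Sample:
  cycle 0 → 0: weight = 9, length = 1, mean = 9/1 ≈ 9.000
  cycle 1 → 1: weight = 6, length = 1, mean = 6/1 ≈ 6.000
  cycle 0 → 1 → 0: weight = 9, length = 2, mean = 9/2 ≈ 4.500
  cycle 1 → 0 → 1: weight = 9, length = 2, mean = 9/2 ≈ 4.500
Minimum mean = 4.500, attained e.g. along the cycle 0 → 1 → 0 with weight 9 and length 2. So λ(A) = 9/2 = 9/2.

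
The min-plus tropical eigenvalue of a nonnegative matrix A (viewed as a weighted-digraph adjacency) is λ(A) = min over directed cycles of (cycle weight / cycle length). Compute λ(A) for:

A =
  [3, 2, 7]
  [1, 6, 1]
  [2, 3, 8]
λ(A) = 3/2

Enumerate directed cycles and compute their means (weight / length). Sample:
  cycle 0 → 0: weight = 3, length = 1, mean = 3/1 ≈ 3.000
  cycle 1 → 1: weight = 6, length = 1, mean = 6/1 ≈ 6.000
  cycle 2 → 2: weight = 8, length = 1, mean = 8/1 ≈ 8.000
  cycle 0 → 1 → 0: weight = 3, length = 2, mean = 3/2 ≈ 1.500
  cycle 0 → 2 → 0: weight = 9, length = 2, mean = 9/2 ≈ 4.500
  cycle 1 → 0 → 1: weight = 3, length = 2, mean = 3/2 ≈ 1.500
Minimum mean = 1.500, attained e.g. along the cycle 0 → 1 → 0 with weight 3 and length 2. So λ(A) = 3/2 = 3/2.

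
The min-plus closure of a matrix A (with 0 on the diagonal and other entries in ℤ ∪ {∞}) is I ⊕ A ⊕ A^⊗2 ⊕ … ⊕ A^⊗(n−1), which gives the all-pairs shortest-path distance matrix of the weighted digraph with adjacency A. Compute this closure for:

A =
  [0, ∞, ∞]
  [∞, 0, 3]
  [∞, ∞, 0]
Closure =
  [0, ∞, ∞]
  [∞, 0, 3]
  [∞, ∞, 0]

This is the Floyd-Warshall all-pairs shortest-path computation. For each intermediate vertex k = 0, 1, …, 2, update dist[i][j] ← min(dist[i][j], dist[i][k] + dist[k][j]). The final matrix gives, for each (i, j), the minimum total weight of any directed path from i to j (possibly empty when i = j).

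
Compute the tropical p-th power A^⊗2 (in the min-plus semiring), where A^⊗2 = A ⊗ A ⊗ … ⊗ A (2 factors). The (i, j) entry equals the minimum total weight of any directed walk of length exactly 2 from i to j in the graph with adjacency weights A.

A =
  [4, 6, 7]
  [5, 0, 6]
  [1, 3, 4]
A^⊗2 =
  [8, 6, 11]
  [5, 0, 6]
  [5, 3, 8]

Each entry (A^⊗2)_ij equals the minimum over all length-2 walks i = v_0 → v_1 → … → v_2 = j of Σ_t A[v_t][v_{t+1}]. For example, for (i, j) = (0, 2) we minimise over 3 possible intermediate vertex sequences; the minimum is 11, attained along the walk 0 → 0 → 2.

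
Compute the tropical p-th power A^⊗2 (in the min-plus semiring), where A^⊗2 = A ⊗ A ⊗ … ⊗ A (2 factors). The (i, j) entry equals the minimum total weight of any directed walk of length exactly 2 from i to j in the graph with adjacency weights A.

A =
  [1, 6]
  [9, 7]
A^⊗2 =
  [2, 7]
  [10, 14]

Each entry (A^⊗2)_ij equals the minimum over all length-2 walks i = v_0 → v_1 → … → v_2 = j of Σ_t A[v_t][v_{t+1}]. For example, for (i, j) = (0, 1) we minimise over 2 possible intermediate vertex sequences; the minimum is 7, attained along the walk 0 → 0 → 1.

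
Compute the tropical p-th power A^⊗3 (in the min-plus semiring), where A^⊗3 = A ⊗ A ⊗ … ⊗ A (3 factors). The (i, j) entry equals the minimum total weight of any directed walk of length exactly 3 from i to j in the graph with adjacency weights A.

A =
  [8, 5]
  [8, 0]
A^⊗3 =
  [13, 5]
  [8, 0]

Each entry (A^⊗3)_ij equals the minimum over all length-3 walks i = v_0 → v_1 → … → v_3 = j of Σ_t A[v_t][v_{t+1}]. For example, for (i, j) = (0, 1) we minimise over 4 possible intermediate vertex sequences; the minimum is 5, attained along the walk 0 → 1 → 1 → 1.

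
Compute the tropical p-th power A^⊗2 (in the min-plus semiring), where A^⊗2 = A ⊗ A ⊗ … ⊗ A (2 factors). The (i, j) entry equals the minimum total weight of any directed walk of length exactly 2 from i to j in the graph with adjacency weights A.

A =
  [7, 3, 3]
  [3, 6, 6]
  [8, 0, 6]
A^⊗2 =
  [6, 3, 9]
  [9, 6, 6]
  [3, 6, 6]

Each entry (A^⊗2)_ij equals the minimum over all length-2 walks i = v_0 → v_1 → … → v_2 = j of Σ_t A[v_t][v_{t+1}]. For example, for (i, j) = (0, 2) we minimise over 3 possible intermediate vertex sequences; the minimum is 9, attained along the walk 0 → 1 → 2.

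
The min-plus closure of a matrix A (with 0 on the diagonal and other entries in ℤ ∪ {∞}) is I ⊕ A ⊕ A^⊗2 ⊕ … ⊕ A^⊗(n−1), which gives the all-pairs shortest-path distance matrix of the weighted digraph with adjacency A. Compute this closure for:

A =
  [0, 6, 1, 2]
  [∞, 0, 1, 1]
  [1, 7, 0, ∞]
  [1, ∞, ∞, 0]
Closure =
  [0, 6, 1, 2]
  [2, 0, 1, 1]
  [1, 7, 0, 3]
  [1, 7, 2, 0]

This is the Floyd-Warshall all-pairs shortest-path computation. For each intermediate vertex k = 0, 1, …, 3, update dist[i][j] ← min(dist[i][j], dist[i][k] + dist[k][j]). The final matrix gives, for each (i, j), the minimum total weight of any directed path from i to j (possibly empty when i = j).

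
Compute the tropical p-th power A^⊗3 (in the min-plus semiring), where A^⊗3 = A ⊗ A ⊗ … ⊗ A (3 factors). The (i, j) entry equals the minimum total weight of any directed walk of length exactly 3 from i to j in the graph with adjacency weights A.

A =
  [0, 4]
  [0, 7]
A^⊗3 =
  [0, 4]
  [0, 4]

Each entry (A^⊗3)_ij equals the minimum over all length-3 walks i = v_0 → v_1 → … → v_3 = j of Σ_t A[v_t][v_{t+1}]. For example, for (i, j) = (0, 1) we minimise over 4 possible intermediate vertex sequences; the minimum is 4, attained along the walk 0 → 0 → 0 → 1.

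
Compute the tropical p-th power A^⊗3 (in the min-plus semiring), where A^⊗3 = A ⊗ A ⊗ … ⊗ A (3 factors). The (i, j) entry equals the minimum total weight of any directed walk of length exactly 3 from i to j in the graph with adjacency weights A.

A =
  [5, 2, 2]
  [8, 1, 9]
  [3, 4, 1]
A^⊗3 =
  [6, 4, 4]
  [10, 3, 11]
  [5, 6, 3]

Each entry (A^⊗3)_ij equals the minimum over all length-3 walks i = v_0 → v_1 → … → v_3 = j of Σ_t A[v_t][v_{t+1}]. For example, for (i, j) = (0, 2) we minimise over 9 possible intermediate vertex sequences; the minimum is 4, attained along the walk 0 → 2 → 2 → 2.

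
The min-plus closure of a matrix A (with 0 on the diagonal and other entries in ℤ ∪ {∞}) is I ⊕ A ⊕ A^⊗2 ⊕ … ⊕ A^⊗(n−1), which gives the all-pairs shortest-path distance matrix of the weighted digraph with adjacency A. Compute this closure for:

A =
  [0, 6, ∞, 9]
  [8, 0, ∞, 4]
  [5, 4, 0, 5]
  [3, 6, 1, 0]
Closure =
  [0, 6, 10, 9]
  [7, 0, 5, 4]
  [5, 4, 0, 5]
  [3, 5, 1, 0]

This is the Floyd-Warshall all-pairs shortest-path computation. For each intermediate vertex k = 0, 1, …, 3, update dist[i][j] ← min(dist[i][j], dist[i][k] + dist[k][j]). The final matrix gives, for each (i, j), the minimum total weight of any directed path from i to j (possibly empty when i = j).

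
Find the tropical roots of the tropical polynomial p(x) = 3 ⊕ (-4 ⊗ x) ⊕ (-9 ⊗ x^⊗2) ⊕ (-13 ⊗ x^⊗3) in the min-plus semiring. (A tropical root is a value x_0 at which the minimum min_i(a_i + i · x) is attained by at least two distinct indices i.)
Roots: {4, 5, 7}

Each tropical root is a break point of the lower envelope of the lines y = a_i + i · x (there are 4 lines, with slopes 0, 1, ..., 3). Only the lines that attain the minimum somewhere contribute to roots; other lines are dominated. Here the surviving (envelope) indices are i = 3, i = 2, i = 1, i = 0.
Intersections between consecutive envelope lines give the roots: for adjacent envelope indices i < j the intersection is x = (a_i − a_j) / (j − i). Reading off the sorted break points: {4, 5, 7}.
Verification: at each break x_0, at least two indices attain the minimum of min_i(a_i + i · x_0).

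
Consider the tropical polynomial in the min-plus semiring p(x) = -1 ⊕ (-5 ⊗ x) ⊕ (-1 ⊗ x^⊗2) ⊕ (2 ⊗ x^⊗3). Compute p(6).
p(6) = -1

A tropical monomial a ⊗ x^⊗i evaluates to a + i · x. Evaluating each term at x = 6:
  Term 0 contributes -1 + 0 · 6 = -1
  Term 1 contributes -5 + 1 · 6 = 1
  Term 2 contributes -1 + 2 · 6 = 11
  Term 3 contributes 2 + 3 · 6 = 20
p(6) = ⊕ of these = min[-1, 1, 11, 20] = -1.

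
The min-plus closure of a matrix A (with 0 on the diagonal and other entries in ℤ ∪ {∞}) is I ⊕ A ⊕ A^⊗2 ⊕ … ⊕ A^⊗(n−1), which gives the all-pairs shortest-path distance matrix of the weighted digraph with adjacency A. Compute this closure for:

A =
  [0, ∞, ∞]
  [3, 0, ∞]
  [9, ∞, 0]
Closure =
  [0, ∞, ∞]
  [3, 0, ∞]
  [9, ∞, 0]

This is the Floyd-Warshall all-pairs shortest-path computation. For each intermediate vertex k = 0, 1, …, 2, update dist[i][j] ← min(dist[i][j], dist[i][k] + dist[k][j]). The final matrix gives, for each (i, j), the minimum total weight of any directed path from i to j (possibly empty when i = j).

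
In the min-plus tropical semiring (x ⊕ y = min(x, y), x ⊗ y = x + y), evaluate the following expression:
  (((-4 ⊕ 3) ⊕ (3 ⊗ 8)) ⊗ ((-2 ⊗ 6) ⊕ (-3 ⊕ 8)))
(((-4 ⊕ 3) ⊕ (3 ⊗ 8)) ⊗ ((-2 ⊗ 6) ⊕ (-3 ⊕ 8))) = -7

Expand innermost to outermost. Recall ⊕ takes the minimum of its arguments and ⊗ takes their sum. Working out the expression (((-4 ⊕ 3) ⊕ (3 ⊗ 8)) ⊗ ((-2 ⊗ 6) ⊕ (-3 ⊕ 8))) gives -7.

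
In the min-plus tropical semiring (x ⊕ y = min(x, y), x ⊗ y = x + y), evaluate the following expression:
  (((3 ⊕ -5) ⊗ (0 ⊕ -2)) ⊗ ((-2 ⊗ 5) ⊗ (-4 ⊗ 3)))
(((3 ⊕ -5) ⊗ (0 ⊕ -2)) ⊗ ((-2 ⊗ 5) ⊗ (-4 ⊗ 3))) = -5

Expand innermost to outermost. Recall ⊕ takes the minimum of its arguments and ⊗ takes their sum. Working out the expression (((3 ⊕ -5) ⊗ (0 ⊕ -2)) ⊗ ((-2 ⊗ 5) ⊗ (-4 ⊗ 3))) gives -5.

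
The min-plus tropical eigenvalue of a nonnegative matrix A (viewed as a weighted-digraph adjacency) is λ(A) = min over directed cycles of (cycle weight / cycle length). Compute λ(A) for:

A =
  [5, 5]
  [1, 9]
λ(A) = 3

Enumerate directed cycles and compute their means (weight / length). Sample:
  cycle 0 → 0: weight = 5, length = 1, mean = 5/1 ≈ 5.000
  cycle 1 → 1: weight = 9, length = 1, mean = 9/1 ≈ 9.000
  cycle 0 → 1 → 0: weight = 6, length = 2, mean = 6/2 ≈ 3.000
  cycle 1 → 0 → 1: weight = 6, length = 2, mean = 6/2 ≈ 3.000
Minimum mean = 3.000, attained e.g. along the cycle 0 → 1 → 0 with weight 6 and length 2. So λ(A) = 6/2 = 3.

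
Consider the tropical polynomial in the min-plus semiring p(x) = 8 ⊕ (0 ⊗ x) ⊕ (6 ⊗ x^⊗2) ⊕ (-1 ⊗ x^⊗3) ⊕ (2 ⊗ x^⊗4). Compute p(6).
p(6) = 6

A tropical monomial a ⊗ x^⊗i evaluates to a + i · x. Evaluating each term at x = 6:
  Term 0 contributes 8 + 0 · 6 = 8
  Term 1 contributes 0 + 1 · 6 = 6
  Term 2 contributes 6 + 2 · 6 = 18
  Term 3 contributes -1 + 3 · 6 = 17
  Term 4 contributes 2 + 4 · 6 = 26
p(6) = ⊕ of these = min[8, 6, 18, 17, 26] = 6.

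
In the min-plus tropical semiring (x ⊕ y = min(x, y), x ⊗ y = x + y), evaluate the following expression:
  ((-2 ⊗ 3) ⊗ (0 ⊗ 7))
((-2 ⊗ 3) ⊗ (0 ⊗ 7)) = 8

Expand innermost to outermost. Recall ⊕ takes the minimum of its arguments and ⊗ takes their sum. Working out the expression ((-2 ⊗ 3) ⊗ (0 ⊗ 7)) gives 8.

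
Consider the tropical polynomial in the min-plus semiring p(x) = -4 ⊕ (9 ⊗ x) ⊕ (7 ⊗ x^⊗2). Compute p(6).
p(6) = -4

A tropical monomial a ⊗ x^⊗i evaluates to a + i · x. Evaluating each term at x = 6:
  Term 0 contributes -4 + 0 · 6 = -4
  Term 1 contributes 9 + 1 · 6 = 15
  Term 2 contributes 7 + 2 · 6 = 19
p(6) = ⊕ of these = min[-4, 15, 19] = -4.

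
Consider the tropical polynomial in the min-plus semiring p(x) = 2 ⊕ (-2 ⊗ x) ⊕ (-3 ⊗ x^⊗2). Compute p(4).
p(4) = 2

A tropical monomial a ⊗ x^⊗i evaluates to a + i · x. Evaluating each term at x = 4:
  Term 0 contributes 2 + 0 · 4 = 2
  Term 1 contributes -2 + 1 · 4 = 2
  Term 2 contributes -3 + 2 · 4 = 5
p(4) = ⊕ of these = min[2, 2, 5] = 2.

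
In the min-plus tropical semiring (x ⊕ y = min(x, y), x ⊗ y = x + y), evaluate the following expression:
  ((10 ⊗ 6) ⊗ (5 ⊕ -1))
((10 ⊗ 6) ⊗ (5 ⊕ -1)) = 15

Expand innermost to outermost. Recall ⊕ takes the minimum of its arguments and ⊗ takes their sum. Working out the expression ((10 ⊗ 6) ⊗ (5 ⊕ -1)) gives 15.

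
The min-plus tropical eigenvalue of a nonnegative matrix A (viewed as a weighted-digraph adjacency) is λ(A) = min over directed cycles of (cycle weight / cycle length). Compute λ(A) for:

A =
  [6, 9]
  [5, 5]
λ(A) = 5

Enumerate directed cycles and compute their means (weight / length). Sample:
  cycle 0 → 0: weight = 6, length = 1, mean = 6/1 ≈ 6.000
  cycle 1 → 1: weight = 5, length = 1, mean = 5/1 ≈ 5.000
  cycle 0 → 1 → 0: weight = 14, length = 2, mean = 14/2 ≈ 7.000
  cycle 1 → 0 → 1: weight = 14, length = 2, mean = 14/2 ≈ 7.000
Minimum mean = 5.000, attained e.g. along the cycle 1 → 1 with weight 5 and length 1. So λ(A) = 5/1 = 5.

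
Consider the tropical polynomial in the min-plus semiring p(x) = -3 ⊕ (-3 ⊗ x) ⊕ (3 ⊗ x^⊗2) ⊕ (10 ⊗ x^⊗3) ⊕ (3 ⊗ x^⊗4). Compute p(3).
p(3) = -3

A tropical monomial a ⊗ x^⊗i evaluates to a + i · x. Evaluating each term at x = 3:
  Term 0 contributes -3 + 0 · 3 = -3
  Term 1 contributes -3 + 1 · 3 = 0
  Term 2 contributes 3 + 2 · 3 = 9
  Term 3 contributes 10 + 3 · 3 = 19
  Term 4 contributes 3 + 4 · 3 = 15
p(3) = ⊕ of these = min[-3, 0, 9, 19, 15] = -3.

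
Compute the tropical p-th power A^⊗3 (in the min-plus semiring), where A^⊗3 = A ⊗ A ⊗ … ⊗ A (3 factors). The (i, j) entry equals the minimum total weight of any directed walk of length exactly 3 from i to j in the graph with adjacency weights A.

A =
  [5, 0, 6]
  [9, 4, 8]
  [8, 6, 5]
A^⊗3 =
  [13, 8, 12]
  [17, 12, 16]
  [17, 12, 15]

Each entry (A^⊗3)_ij equals the minimum over all length-3 walks i = v_0 → v_1 → … → v_3 = j of Σ_t A[v_t][v_{t+1}]. For example, for (i, j) = (0, 2) we minimise over 9 possible intermediate vertex sequences; the minimum is 12, attained along the walk 0 → 1 → 1 → 2.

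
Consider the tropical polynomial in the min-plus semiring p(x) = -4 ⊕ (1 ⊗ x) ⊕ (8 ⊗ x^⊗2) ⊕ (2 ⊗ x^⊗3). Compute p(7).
p(7) = -4

A tropical monomial a ⊗ x^⊗i evaluates to a + i · x. Evaluating each term at x = 7:
  Term 0 contributes -4 + 0 · 7 = -4
  Term 1 contributes 1 + 1 · 7 = 8
  Term 2 contributes 8 + 2 · 7 = 22
  Term 3 contributes 2 + 3 · 7 = 23
p(7) = ⊕ of these = min[-4, 8, 22, 23] = -4.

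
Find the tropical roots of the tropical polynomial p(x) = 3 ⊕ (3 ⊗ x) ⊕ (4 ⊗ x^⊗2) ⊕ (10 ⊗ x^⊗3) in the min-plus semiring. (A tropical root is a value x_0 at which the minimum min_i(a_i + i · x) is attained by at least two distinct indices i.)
Roots: {-6, -1, 0}

Each tropical root is a break point of the lower envelope of the lines y = a_i + i · x (there are 4 lines, with slopes 0, 1, ..., 3). Only the lines that attain the minimum somewhere contribute to roots; other lines are dominated. Here the surviving (envelope) indices are i = 3, i = 2, i = 1, i = 0.
Intersections between consecutive envelope lines give the roots: for adjacent envelope indices i < j the intersection is x = (a_i − a_j) / (j − i). Reading off the sorted break points: {-6, -1, 0}.
Verification: at each break x_0, at least two indices attain the minimum of min_i(a_i + i · x_0).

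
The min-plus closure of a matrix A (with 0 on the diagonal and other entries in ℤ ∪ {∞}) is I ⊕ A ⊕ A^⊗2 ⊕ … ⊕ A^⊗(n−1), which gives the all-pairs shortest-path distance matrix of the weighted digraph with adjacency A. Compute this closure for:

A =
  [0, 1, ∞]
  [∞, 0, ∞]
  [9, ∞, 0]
Closure =
  [0, 1, ∞]
  [∞, 0, ∞]
  [9, 10, 0]

This is the Floyd-Warshall all-pairs shortest-path computation. For each intermediate vertex k = 0, 1, …, 2, update dist[i][j] ← min(dist[i][j], dist[i][k] + dist[k][j]). The final matrix gives, for each (i, j), the minimum total weight of any directed path from i to j (possibly empty when i = j).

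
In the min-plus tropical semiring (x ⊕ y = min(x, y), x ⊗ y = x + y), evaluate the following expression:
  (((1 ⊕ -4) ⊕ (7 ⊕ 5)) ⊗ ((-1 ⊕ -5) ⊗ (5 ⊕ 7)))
(((1 ⊕ -4) ⊕ (7 ⊕ 5)) ⊗ ((-1 ⊕ -5) ⊗ (5 ⊕ 7))) = -4

Expand innermost to outermost. Recall ⊕ takes the minimum of its arguments and ⊗ takes their sum. Working out the expression (((1 ⊕ -4) ⊕ (7 ⊕ 5)) ⊗ ((-1 ⊕ -5) ⊗ (5 ⊕ 7))) gives -4.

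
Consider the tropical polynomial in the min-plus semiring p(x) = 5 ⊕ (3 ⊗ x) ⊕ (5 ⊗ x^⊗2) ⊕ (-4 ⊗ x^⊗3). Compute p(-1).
p(-1) = -7

A tropical monomial a ⊗ x^⊗i evaluates to a + i · x. Evaluating each term at x = -1:
  Term 0 contributes 5 + 0 · -1 = 5
  Term 1 contributes 3 + 1 · -1 = 2
  Term 2 contributes 5 + 2 · -1 = 3
  Term 3 contributes -4 + 3 · -1 = -7
p(-1) = ⊕ of these = min[5, 2, 3, -7] = -7.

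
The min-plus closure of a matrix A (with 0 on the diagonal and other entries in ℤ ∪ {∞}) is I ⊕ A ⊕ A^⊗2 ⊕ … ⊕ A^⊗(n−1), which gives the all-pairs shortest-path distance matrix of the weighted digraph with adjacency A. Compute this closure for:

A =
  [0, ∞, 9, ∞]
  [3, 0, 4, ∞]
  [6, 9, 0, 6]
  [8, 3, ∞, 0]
Closure =
  [0, 18, 9, 15]
  [3, 0, 4, 10]
  [6, 9, 0, 6]
  [6, 3, 7, 0]

This is the Floyd-Warshall all-pairs shortest-path computation. For each intermediate vertex k = 0, 1, …, 3, update dist[i][j] ← min(dist[i][j], dist[i][k] + dist[k][j]). The final matrix gives, for each (i, j), the minimum total weight of any directed path from i to j (possibly empty when i = j).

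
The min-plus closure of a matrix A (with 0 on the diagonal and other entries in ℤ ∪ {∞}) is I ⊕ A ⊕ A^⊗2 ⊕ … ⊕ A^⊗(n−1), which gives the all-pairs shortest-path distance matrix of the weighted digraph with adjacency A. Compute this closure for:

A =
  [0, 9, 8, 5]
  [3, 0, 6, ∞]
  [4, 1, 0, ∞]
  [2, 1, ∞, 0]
Closure =
  [0, 6, 8, 5]
  [3, 0, 6, 8]
  [4, 1, 0, 9]
  [2, 1, 7, 0]

This is the Floyd-Warshall all-pairs shortest-path computation. For each intermediate vertex k = 0, 1, …, 3, update dist[i][j] ← min(dist[i][j], dist[i][k] + dist[k][j]). The final matrix gives, for each (i, j), the minimum total weight of any directed path from i to j (possibly empty when i = j).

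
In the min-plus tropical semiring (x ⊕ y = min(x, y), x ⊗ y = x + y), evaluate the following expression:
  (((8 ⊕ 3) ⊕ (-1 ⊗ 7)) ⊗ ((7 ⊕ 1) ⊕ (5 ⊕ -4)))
(((8 ⊕ 3) ⊕ (-1 ⊗ 7)) ⊗ ((7 ⊕ 1) ⊕ (5 ⊕ -4))) = -1

Expand innermost to outermost. Recall ⊕ takes the minimum of its arguments and ⊗ takes their sum. Working out the expression (((8 ⊕ 3) ⊕ (-1 ⊗ 7)) ⊗ ((7 ⊕ 1) ⊕ (5 ⊕ -4))) gives -1.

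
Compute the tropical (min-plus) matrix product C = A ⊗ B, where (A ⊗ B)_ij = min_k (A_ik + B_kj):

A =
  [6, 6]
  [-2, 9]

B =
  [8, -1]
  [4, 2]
A ⊗ B =
  [10, 5]
  [6, -3]

Apply the min-plus product entry-by-entry:
  C[0][0] = min over k of (A[0][0] + B[0][0] = 6 + 8 = 14, A[0][1] + B[1][0] = 6 + 4 = 10) = 10 (attained at k = 1)
  C[0][1] = min over k of (A[0][0] + B[0][1] = 6 + -1 = 5, A[0][1] + B[1][1] = 6 + 2 = 8) = 5 (attained at k = 0)
  C[1][0] = min over k of (A[1][0] + B[0][0] = -2 + 8 = 6, A[1][1] + B[1][0] = 9 + 4 = 13) = 6 (attained at k = 0)
  C[1][1] = min over k of (A[1][0] + B[0][1] = -2 + -1 = -3, A[1][1] + B[1][1] = 9 + 2 = 11) = -3 (attained at k = 0)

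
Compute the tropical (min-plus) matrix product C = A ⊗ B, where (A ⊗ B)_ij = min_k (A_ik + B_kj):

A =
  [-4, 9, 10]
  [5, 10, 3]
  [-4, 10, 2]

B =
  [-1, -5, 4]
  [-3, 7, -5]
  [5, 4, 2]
A ⊗ B =
  [-5, -9, 0]
  [4, 0, 5]
  [-5, -9, 0]

Apply the min-plus product entry-by-entry:
  C[0][0] = min over k of (A[0][0] + B[0][0] = -4 + -1 = -5, A[0][1] + B[1][0] = 9 + -3 = 6, A[0][2] + B[2][0] = 10 + 5 = 15) = -5 (attained at k = 0)
  C[0][1] = min over k of (A[0][0] + B[0][1] = -4 + -5 = -9, A[0][1] + B[1][1] = 9 + 7 = 16, A[0][2] + B[2][1] = 10 + 4 = 14) = -9 (attained at k = 0)
  C[0][2] = min over k of (A[0][0] + B[0][2] = -4 + 4 = 0, A[0][1] + B[1][2] = 9 + -5 = 4, A[0][2] + B[2][2] = 10 + 2 = 12) = 0 (attained at k = 0)
  C[1][0] = min over k of (A[1][0] + B[0][0] = 5 + -1 = 4, A[1][1] + B[1][0] = 10 + -3 = 7, A[1][2] + B[2][0] = 3 + 5 = 8) = 4 (attained at k = 0)
  C[1][1] = min over k of (A[1][0] + B[0][1] = 5 + -5 = 0, A[1][1] + B[1][1] = 10 + 7 = 17, A[1][2] + B[2][1] = 3 + 4 = 7) = 0 (attained at k = 0)
  C[1][2] = min over k of (A[1][0] + B[0][2] = 5 + 4 = 9, A[1][1] + B[1][2] = 10 + -5 = 5, A[1][2] + B[2][2] = 3 + 2 = 5) = 5 (attained at k = 1)
  C[2][0] = min over k of (A[2][0] + B[0][0] = -4 + -1 = -5, A[2][1] + B[1][0] = 10 + -3 = 7, A[2][2] + B[2][0] = 2 + 5 = 7) = -5 (attained at k = 0)
  C[2][1] = min over k of (A[2][0] + B[0][1] = -4 + -5 = -9, A[2][1] + B[1][1] = 10 + 7 = 17, A[2][2] + B[2][1] = 2 + 4 = 6) = -9 (attained at k = 0)
  C[2][2] = min over k of (A[2][0] + B[0][2] = -4 + 4 = 0, A[2][1] + B[1][2] = 10 + -5 = 5, A[2][2] + B[2][2] = 2 + 2 = 4) = 0 (attained at k = 0)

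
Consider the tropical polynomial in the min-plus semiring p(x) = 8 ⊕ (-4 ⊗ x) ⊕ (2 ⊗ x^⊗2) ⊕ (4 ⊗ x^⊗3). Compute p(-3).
p(-3) = -7

A tropical monomial a ⊗ x^⊗i evaluates to a + i · x. Evaluating each term at x = -3:
  Term 0 contributes 8 + 0 · -3 = 8
  Term 1 contributes -4 + 1 · -3 = -7
  Term 2 contributes 2 + 2 · -3 = -4
  Term 3 contributes 4 + 3 · -3 = -5
p(-3) = ⊕ of these = min[8, -7, -4, -5] = -7.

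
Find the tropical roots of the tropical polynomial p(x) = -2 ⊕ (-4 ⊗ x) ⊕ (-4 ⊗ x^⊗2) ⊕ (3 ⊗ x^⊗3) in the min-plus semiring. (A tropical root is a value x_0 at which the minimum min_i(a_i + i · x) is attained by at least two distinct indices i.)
Roots: {-7, 0, 2}

Each tropical root is a break point of the lower envelope of the lines y = a_i + i · x (there are 4 lines, with slopes 0, 1, ..., 3). Only the lines that attain the minimum somewhere contribute to roots; other lines are dominated. Here the surviving (envelope) indices are i = 3, i = 2, i = 1, i = 0.
Intersections between consecutive envelope lines give the roots: for adjacent envelope indices i < j the intersection is x = (a_i − a_j) / (j − i). Reading off the sorted break points: {-7, 0, 2}.
Verification: at each break x_0, at least two indices attain the minimum of min_i(a_i + i · x_0).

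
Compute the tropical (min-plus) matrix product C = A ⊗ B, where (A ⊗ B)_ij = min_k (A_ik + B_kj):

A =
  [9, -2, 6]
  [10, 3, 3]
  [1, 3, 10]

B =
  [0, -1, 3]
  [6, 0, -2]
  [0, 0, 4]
A ⊗ B =
  [4, -2, -4]
  [3, 3, 1]
  [1, 0, 1]

Apply the min-plus product entry-by-entry:
  C[0][0] = min over k of (A[0][0] + B[0][0] = 9 + 0 = 9, A[0][1] + B[1][0] = -2 + 6 = 4, A[0][2] + B[2][0] = 6 + 0 = 6) = 4 (attained at k = 1)
  C[0][1] = min over k of (A[0][0] + B[0][1] = 9 + -1 = 8, A[0][1] + B[1][1] = -2 + 0 = -2, A[0][2] + B[2][1] = 6 + 0 = 6) = -2 (attained at k = 1)
  C[0][2] = min over k of (A[0][0] + B[0][2] = 9 + 3 = 12, A[0][1] + B[1][2] = -2 + -2 = -4, A[0][2] + B[2][2] = 6 + 4 = 10) = -4 (attained at k = 1)
  C[1][0] = min over k of (A[1][0] + B[0][0] = 10 + 0 = 10, A[1][1] + B[1][0] = 3 + 6 = 9, A[1][2] + B[2][0] = 3 + 0 = 3) = 3 (attained at k = 2)
  C[1][1] = min over k of (A[1][0] + B[0][1] = 10 + -1 = 9, A[1][1] + B[1][1] = 3 + 0 = 3, A[1][2] + B[2][1] = 3 + 0 = 3) = 3 (attained at k = 1)
  C[1][2] = min over k of (A[1][0] + B[0][2] = 10 + 3 = 13, A[1][1] + B[1][2] = 3 + -2 = 1, A[1][2] + B[2][2] = 3 + 4 = 7) = 1 (attained at k = 1)
  C[2][0] = min over k of (A[2][0] + B[0][0] = 1 + 0 = 1, A[2][1] + B[1][0] = 3 + 6 = 9, A[2][2] + B[2][0] = 10 + 0 = 10) = 1 (attained at k = 0)
  C[2][1] = min over k of (A[2][0] + B[0][1] = 1 + -1 = 0, A[2][1] + B[1][1] = 3 + 0 = 3, A[2][2] + B[2][1] = 10 + 0 = 10) = 0 (attained at k = 0)
  C[2][2] = min over k of (A[2][0] + B[0][2] = 1 + 3 = 4, A[2][1] + B[1][2] = 3 + -2 = 1, A[2][2] + B[2][2] = 10 + 4 = 14) = 1 (attained at k = 1)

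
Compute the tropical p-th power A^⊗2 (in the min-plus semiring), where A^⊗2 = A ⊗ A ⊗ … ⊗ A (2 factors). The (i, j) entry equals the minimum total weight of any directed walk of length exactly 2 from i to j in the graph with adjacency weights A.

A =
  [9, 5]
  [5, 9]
A^⊗2 =
  [10, 14]
  [14, 10]

Each entry (A^⊗2)_ij equals the minimum over all length-2 walks i = v_0 → v_1 → … → v_2 = j of Σ_t A[v_t][v_{t+1}]. For example, for (i, j) = (0, 1) we minimise over 2 possible intermediate vertex sequences; the minimum is 14, attained along the walk 0 → 0 → 1.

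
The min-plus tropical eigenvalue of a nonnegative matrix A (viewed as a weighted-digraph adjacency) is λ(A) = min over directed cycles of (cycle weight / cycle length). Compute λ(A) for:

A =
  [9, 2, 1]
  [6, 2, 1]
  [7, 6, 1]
λ(A) = 1

Enumerate directed cycles and compute their means (weight / length). Sample:
  cycle 0 → 0: weight = 9, length = 1, mean = 9/1 ≈ 9.000
  cycle 1 → 1: weight = 2, length = 1, mean = 2/1 ≈ 2.000
  cycle 2 → 2: weight = 1, length = 1, mean = 1/1 ≈ 1.000
  cycle 0 → 1 → 0: weight = 8, length = 2, mean = 8/2 ≈ 4.000
  cycle 0 → 2 → 0: weight = 8, length = 2, mean = 8/2 ≈ 4.000
  cycle 1 → 0 → 1: weight = 8, length = 2, mean = 8/2 ≈ 4.000
Minimum mean = 1.000, attained e.g. along the cycle 2 → 2 with weight 1 and length 1. So λ(A) = 1/1 = 1.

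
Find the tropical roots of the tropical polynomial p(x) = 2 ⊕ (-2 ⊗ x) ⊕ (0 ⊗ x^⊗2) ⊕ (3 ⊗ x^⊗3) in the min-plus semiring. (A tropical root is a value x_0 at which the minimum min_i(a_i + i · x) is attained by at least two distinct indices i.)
Roots: {-3, -2, 4}

Each tropical root is a break point of the lower envelope of the lines y = a_i + i · x (there are 4 lines, with slopes 0, 1, ..., 3). Only the lines that attain the minimum somewhere contribute to roots; other lines are dominated. Here the surviving (envelope) indices are i = 3, i = 2, i = 1, i = 0.
Intersections between consecutive envelope lines give the roots: for adjacent envelope indices i < j the intersection is x = (a_i − a_j) / (j − i). Reading off the sorted break points: {-3, -2, 4}.
Verification: at each break x_0, at least two indices attain the minimum of min_i(a_i + i · x_0).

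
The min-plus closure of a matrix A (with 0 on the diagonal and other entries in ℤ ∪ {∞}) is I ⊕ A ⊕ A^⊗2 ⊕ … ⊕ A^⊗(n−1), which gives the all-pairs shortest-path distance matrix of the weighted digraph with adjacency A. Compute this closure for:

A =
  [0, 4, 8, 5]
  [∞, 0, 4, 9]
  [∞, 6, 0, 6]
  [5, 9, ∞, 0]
Closure =
  [0, 4, 8, 5]
  [14, 0, 4, 9]
  [11, 6, 0, 6]
  [5, 9, 13, 0]

This is the Floyd-Warshall all-pairs shortest-path computation. For each intermediate vertex k = 0, 1, …, 3, update dist[i][j] ← min(dist[i][j], dist[i][k] + dist[k][j]). The final matrix gives, for each (i, j), the minimum total weight of any directed path from i to j (possibly empty when i = j).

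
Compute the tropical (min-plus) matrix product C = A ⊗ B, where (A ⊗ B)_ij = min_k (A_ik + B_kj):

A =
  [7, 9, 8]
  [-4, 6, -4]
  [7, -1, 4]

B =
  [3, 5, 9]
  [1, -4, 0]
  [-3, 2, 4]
A ⊗ B =
  [5, 5, 9]
  [-7, -2, 0]
  [0, -5, -1]

Apply the min-plus product entry-by-entry:
  C[0][0] = min over k of (A[0][0] + B[0][0] = 7 + 3 = 10, A[0][1] + B[1][0] = 9 + 1 = 10, A[0][2] + B[2][0] = 8 + -3 = 5) = 5 (attained at k = 2)
  C[0][1] = min over k of (A[0][0] + B[0][1] = 7 + 5 = 12, A[0][1] + B[1][1] = 9 + -4 = 5, A[0][2] + B[2][1] = 8 + 2 = 10) = 5 (attained at k = 1)
  C[0][2] = min over k of (A[0][0] + B[0][2] = 7 + 9 = 16, A[0][1] + B[1][2] = 9 + 0 = 9, A[0][2] + B[2][2] = 8 + 4 = 12) = 9 (attained at k = 1)
  C[1][0] = min over k of (A[1][0] + B[0][0] = -4 + 3 = -1, A[1][1] + B[1][0] = 6 + 1 = 7, A[1][2] + B[2][0] = -4 + -3 = -7) = -7 (attained at k = 2)
  C[1][1] = min over k of (A[1][0] + B[0][1] = -4 + 5 = 1, A[1][1] + B[1][1] = 6 + -4 = 2, A[1][2] + B[2][1] = -4 + 2 = -2) = -2 (attained at k = 2)
  C[1][2] = min over k of (A[1][0] + B[0][2] = -4 + 9 = 5, A[1][1] + B[1][2] = 6 + 0 = 6, A[1][2] + B[2][2] = -4 + 4 = 0) = 0 (attained at k = 2)
  C[2][0] = min over k of (A[2][0] + B[0][0] = 7 + 3 = 10, A[2][1] + B[1][0] = -1 + 1 = 0, A[2][2] + B[2][0] = 4 + -3 = 1) = 0 (attained at k = 1)
  C[2][1] = min over k of (A[2][0] + B[0][1] = 7 + 5 = 12, A[2][1] + B[1][1] = -1 + -4 = -5, A[2][2] + B[2][1] = 4 + 2 = 6) = -5 (attained at k = 1)
  C[2][2] = min over k of (A[2][0] + B[0][2] = 7 + 9 = 16, A[2][1] + B[1][2] = -1 + 0 = -1, A[2][2] + B[2][2] = 4 + 4 = 8) = -1 (attained at k = 1)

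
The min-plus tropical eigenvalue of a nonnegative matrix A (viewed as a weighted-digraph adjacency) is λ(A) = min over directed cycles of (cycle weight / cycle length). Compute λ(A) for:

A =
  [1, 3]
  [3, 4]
λ(A) = 1

Enumerate directed cycles and compute their means (weight / length). Sample:
  cycle 0 → 0: weight = 1, length = 1, mean = 1/1 ≈ 1.000
  cycle 1 → 1: weight = 4, length = 1, mean = 4/1 ≈ 4.000
  cycle 0 → 1 → 0: weight = 6, length = 2, mean = 6/2 ≈ 3.000
  cycle 1 → 0 → 1: weight = 6, length = 2, mean = 6/2 ≈ 3.000
Minimum mean = 1.000, attained e.g. along the cycle 0 → 0 with weight 1 and length 1. So λ(A) = 1/1 = 1.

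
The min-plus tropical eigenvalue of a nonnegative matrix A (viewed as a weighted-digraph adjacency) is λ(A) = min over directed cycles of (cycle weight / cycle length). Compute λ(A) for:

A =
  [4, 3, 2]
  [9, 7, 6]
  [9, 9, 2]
λ(A) = 2

Enumerate directed cycles and compute their means (weight / length). Sample:
  cycle 0 → 0: weight = 4, length = 1, mean = 4/1 ≈ 4.000
  cycle 1 → 1: weight = 7, length = 1, mean = 7/1 ≈ 7.000
  cycle 2 → 2: weight = 2, length = 1, mean = 2/1 ≈ 2.000
  cycle 0 → 1 → 0: weight = 12, length = 2, mean = 12/2 ≈ 6.000
  cycle 0 → 2 → 0: weight = 11, length = 2, mean = 11/2 ≈ 5.500
  cycle 1 → 0 → 1: weight = 12, length = 2, mean = 12/2 ≈ 6.000
Minimum mean = 2.000, attained e.g. along the cycle 2 → 2 with weight 2 and length 1. So λ(A) = 2/1 = 2.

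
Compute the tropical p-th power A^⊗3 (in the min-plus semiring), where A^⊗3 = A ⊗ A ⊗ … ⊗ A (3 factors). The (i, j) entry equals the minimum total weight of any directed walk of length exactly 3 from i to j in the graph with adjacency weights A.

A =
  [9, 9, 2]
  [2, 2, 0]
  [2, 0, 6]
A^⊗3 =
  [4, 4, 2]
  [2, 2, 0]
  [2, 0, 2]

Each entry (A^⊗3)_ij equals the minimum over all length-3 walks i = v_0 → v_1 → … → v_3 = j of Σ_t A[v_t][v_{t+1}]. For example, for (i, j) = (0, 2) we minimise over 9 possible intermediate vertex sequences; the minimum is 2, attained along the walk 0 → 2 → 1 → 2.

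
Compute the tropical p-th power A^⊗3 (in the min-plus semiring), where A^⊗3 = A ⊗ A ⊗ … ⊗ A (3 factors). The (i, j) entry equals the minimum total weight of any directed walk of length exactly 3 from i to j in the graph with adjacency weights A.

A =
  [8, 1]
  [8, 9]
A^⊗3 =
  [17, 10]
  [17, 17]

Each entry (A^⊗3)_ij equals the minimum over all length-3 walks i = v_0 → v_1 → … → v_3 = j of Σ_t A[v_t][v_{t+1}]. For example, for (i, j) = (0, 1) we minimise over 4 possible intermediate vertex sequences; the minimum is 10, attained along the walk 0 → 1 → 0 → 1.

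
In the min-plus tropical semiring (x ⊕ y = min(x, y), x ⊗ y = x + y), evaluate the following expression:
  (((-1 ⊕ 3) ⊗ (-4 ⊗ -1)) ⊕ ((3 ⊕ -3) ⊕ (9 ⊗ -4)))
(((-1 ⊕ 3) ⊗ (-4 ⊗ -1)) ⊕ ((3 ⊕ -3) ⊕ (9 ⊗ -4))) = -6

Expand innermost to outermost. Recall ⊕ takes the minimum of its arguments and ⊗ takes their sum. Working out the expression (((-1 ⊕ 3) ⊗ (-4 ⊗ -1)) ⊕ ((3 ⊕ -3) ⊕ (9 ⊗ -4))) gives -6.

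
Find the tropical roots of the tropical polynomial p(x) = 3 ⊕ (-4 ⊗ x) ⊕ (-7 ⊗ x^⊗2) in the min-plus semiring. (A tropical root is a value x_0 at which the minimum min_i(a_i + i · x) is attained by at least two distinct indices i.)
Roots: {3, 7}

Each tropical root is a break point of the lower envelope of the lines y = a_i + i · x (there are 3 lines, with slopes 0, 1, ..., 2). Only the lines that attain the minimum somewhere contribute to roots; other lines are dominated. Here the surviving (envelope) indices are i = 2, i = 1, i = 0.
Intersections between consecutive envelope lines give the roots: for adjacent envelope indices i < j the intersection is x = (a_i − a_j) / (j − i). Reading off the sorted break points: {3, 7}.
Verification: at each break x_0, at least two indices attain the minimum of min_i(a_i + i · x_0).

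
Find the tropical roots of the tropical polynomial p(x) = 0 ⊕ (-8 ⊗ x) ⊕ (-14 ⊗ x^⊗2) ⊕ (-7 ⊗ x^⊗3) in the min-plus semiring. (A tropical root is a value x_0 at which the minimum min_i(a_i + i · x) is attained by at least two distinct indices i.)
Roots: {-7, 6, 8}

Each tropical root is a break point of the lower envelope of the lines y = a_i + i · x (there are 4 lines, with slopes 0, 1, ..., 3). Only the lines that attain the minimum somewhere contribute to roots; other lines are dominated. Here the surviving (envelope) indices are i = 3, i = 2, i = 1, i = 0.
Intersections between consecutive envelope lines give the roots: for adjacent envelope indices i < j the intersection is x = (a_i − a_j) / (j − i). Reading off the sorted break points: {-7, 6, 8}.
Verification: at each break x_0, at least two indices attain the minimum of min_i(a_i + i · x_0).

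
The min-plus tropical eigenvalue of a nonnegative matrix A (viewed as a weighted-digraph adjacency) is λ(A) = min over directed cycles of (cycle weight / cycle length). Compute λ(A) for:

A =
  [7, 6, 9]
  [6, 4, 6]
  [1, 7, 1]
λ(A) = 1

Enumerate directed cycles and compute their means (weight / length). Sample:
  cycle 0 → 0: weight = 7, length = 1, mean = 7/1 ≈ 7.000
  cycle 1 → 1: weight = 4, length = 1, mean = 4/1 ≈ 4.000
  cycle 2 → 2: weight = 1, length = 1, mean = 1/1 ≈ 1.000
  cycle 0 → 1 → 0: weight = 12, length = 2, mean = 12/2 ≈ 6.000
  cycle 0 → 2 → 0: weight = 10, length = 2, mean = 10/2 ≈ 5.000
  cycle 1 → 0 → 1: weight = 12, length = 2, mean = 12/2 ≈ 6.000
Minimum mean = 1.000, attained e.g. along the cycle 2 → 2 with weight 1 and length 1. So λ(A) = 1/1 = 1.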